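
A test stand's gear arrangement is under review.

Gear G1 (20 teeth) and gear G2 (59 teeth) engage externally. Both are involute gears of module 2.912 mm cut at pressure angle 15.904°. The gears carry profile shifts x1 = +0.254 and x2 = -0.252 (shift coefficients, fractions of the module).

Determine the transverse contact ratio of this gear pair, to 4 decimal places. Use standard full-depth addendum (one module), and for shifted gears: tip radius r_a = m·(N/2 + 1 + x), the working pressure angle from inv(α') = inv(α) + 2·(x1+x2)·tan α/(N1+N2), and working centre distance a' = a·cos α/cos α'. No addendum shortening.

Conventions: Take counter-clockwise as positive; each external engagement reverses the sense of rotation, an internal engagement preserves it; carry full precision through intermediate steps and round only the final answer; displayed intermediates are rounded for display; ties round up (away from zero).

recognized (one external pair, fixed centres): single-mesh tooth geometry, m = 2.912, N1 = 20, N2 = 59
base radii: r_b1 = 28.005350, r_b2 = 82.615782
tip radii: r_a1 = 32.771648, r_a2 = 88.082176
inv(α') = inv(15.904°) + 2·(+0.254-0.252)·tan α/(20+59) = 0.00737024  ⇒  α' = 15.91417°
a' = a·cos α / cos α' = 115.0240·cos 15.904°/cos 15.91417° = 115.029822
action lengths: √(r_a1²−r_b1²) = 17.020026, √(r_a2²−r_b2²) = 30.546722
base pitch p_b = π·m·cos α = 8.798140
CR = (17.020026 + 30.546722 − 115.029822·sin 15.91417°)/8.798140 = 1.821510
contact ratio ≈ 1.8215

1.8215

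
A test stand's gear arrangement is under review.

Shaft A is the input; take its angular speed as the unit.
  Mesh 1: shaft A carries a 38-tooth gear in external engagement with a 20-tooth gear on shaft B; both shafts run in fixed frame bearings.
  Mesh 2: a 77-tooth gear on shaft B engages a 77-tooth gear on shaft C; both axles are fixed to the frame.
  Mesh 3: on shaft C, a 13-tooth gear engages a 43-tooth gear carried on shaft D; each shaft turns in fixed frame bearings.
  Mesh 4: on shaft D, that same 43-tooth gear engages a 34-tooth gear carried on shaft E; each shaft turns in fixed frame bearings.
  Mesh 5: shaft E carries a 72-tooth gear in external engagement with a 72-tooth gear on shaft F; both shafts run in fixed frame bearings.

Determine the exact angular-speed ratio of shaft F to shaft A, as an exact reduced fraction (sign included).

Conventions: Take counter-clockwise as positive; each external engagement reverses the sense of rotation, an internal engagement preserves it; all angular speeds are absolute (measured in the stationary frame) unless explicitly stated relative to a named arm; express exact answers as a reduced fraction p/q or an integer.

class = fixed-axis compound train [5 meshes; 5 ratios multiply, 5 sense flips]
mesh 1 [38T→20T]: running ratio 19/10, sense −
mesh 2 [77T→77T]: running ratio 19/10, sense +
mesh 3 [13T→43T]: running ratio 247/430, sense −
mesh 4 [43T→34T]: running ratio 247/340, sense +
mesh 5 [72T→72T]: running ratio 247/340, sense −
ω_out/ω_in = -247/340

-247/340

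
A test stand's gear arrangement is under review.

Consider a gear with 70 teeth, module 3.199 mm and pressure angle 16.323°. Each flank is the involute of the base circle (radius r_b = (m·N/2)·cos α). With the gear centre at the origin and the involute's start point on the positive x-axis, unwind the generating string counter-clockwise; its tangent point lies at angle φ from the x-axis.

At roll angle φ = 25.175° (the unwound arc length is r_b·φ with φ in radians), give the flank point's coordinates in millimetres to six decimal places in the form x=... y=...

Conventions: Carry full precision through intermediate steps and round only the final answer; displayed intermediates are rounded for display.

recognized (one wheel, involute flank): single-mesh tooth geometry, m = 3.199, N = 70
pitch radius r_p = m·N/2 = 3.199·70/2 = 111.965000
base radius r_b = r_p·cos α = 111.965000·cos 16.323° = 107.451976
roll angle φ = 25.175° = 0.43938664 rad
x = r_b·(cos φ + φ·sin φ) = 117.329068
y = r_b·(sin φ − φ·cos φ) = 2.980066

x=117.329068 y=2.980066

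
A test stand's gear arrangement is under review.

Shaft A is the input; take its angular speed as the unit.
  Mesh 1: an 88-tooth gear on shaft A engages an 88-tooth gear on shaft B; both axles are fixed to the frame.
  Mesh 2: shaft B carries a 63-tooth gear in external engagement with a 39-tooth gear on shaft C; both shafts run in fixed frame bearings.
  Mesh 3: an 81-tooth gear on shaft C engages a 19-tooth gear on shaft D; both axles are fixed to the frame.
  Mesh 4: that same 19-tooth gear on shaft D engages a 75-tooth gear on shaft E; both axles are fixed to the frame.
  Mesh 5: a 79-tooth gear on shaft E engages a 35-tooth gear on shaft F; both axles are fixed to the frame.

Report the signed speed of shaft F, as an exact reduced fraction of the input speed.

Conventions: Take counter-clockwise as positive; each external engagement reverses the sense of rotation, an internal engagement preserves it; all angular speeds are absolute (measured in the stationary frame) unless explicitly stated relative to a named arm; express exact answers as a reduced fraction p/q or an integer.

-6399/1625

5-mesh fixed-axis compound train (all bearings frame-fixed)
mesh 1 [88T→88T]: |ω|/ω_in = 1×88/88 = 1, sense flips to −
mesh 2 [63T→39T]: |ω|/ω_in = 1×63/39 = 21/13, sense flips to +
mesh 3 [81T→19T]: |ω|/ω_in = (21/13)×81/19 = 1701/247, sense flips to −
mesh 4 [19T→75T]: |ω|/ω_in = (1701/247)×19/75 = 567/325, sense flips to +
mesh 5 [79T→35T]: |ω|/ω_in = (567/325)×79/35 = 6399/1625, sense flips to −
signed output speed (× input speed) = -6399/1625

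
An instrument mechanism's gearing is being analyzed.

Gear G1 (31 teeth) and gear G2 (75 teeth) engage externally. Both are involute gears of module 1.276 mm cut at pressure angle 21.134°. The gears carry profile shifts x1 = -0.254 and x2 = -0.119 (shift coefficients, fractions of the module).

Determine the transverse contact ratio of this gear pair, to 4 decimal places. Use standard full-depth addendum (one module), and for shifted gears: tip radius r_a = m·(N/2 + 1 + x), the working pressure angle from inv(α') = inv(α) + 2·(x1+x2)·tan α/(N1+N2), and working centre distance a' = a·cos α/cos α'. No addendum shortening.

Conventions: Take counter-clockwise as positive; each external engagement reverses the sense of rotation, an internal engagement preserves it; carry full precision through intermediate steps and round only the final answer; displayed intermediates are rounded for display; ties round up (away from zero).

1.7711

single-mesh involute tooth geometry (31T engaging 75T at module 1.276)
base radii: r_b1 = 18.447727, r_b2 = 44.631597
tip radii: r_a1 = 20.729896, r_a2 = 48.974156
inv(α') = inv(21.134°) + 2·(-0.254-0.119)·tan α/(31+75) = 0.01497149  ⇒  α' = 20.02898°
a' = a·cos α / cos α' = 67.6280·cos 21.134°/cos 20.02898° = 67.139982
action lengths: √(r_a1²−r_b1²) = 9.455684, √(r_a2²−r_b2²) = 20.161561
base pitch p_b = π·m·cos α = 3.739048
CR = (9.455684 + 20.161561 − 67.139982·sin 20.02898°)/3.739048 = 1.771069
contact ratio ≈ 1.7711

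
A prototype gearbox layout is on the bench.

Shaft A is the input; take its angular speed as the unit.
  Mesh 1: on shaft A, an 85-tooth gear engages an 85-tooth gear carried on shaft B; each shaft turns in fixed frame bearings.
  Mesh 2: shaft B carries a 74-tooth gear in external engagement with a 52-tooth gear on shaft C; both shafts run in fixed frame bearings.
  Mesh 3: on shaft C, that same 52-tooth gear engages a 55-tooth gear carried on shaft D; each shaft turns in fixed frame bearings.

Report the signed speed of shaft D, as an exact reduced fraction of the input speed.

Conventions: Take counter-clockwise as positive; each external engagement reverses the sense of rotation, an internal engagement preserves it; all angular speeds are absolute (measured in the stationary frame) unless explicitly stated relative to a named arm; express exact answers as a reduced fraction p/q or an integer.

3-mesh fixed-axis compound train (all bearings frame-fixed)
mesh 1 [85T→85T]: |ω|/ω_in = 1×85/85 = 1, sense flips to −
mesh 2 [74T→52T]: |ω|/ω_in = 1×74/52 = 37/26, sense flips to +
mesh 3 [52T→55T]: |ω|/ω_in = (37/26)×52/55 = 74/55, sense flips to −
signed output speed (× input speed) = -74/55

-74/55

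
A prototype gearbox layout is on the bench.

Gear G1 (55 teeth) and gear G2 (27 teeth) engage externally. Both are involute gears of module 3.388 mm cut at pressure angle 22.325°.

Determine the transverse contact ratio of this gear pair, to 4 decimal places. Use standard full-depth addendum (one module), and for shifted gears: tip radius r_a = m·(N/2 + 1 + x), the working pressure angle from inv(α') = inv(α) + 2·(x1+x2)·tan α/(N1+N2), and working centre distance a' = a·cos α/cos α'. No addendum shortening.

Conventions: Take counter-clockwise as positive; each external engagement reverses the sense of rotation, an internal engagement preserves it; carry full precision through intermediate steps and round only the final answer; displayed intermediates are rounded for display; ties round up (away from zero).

class = single-mesh tooth geometry [involute pair 55T × 27T, m = 3.388]
base radii: r_b1 = 86.186355, r_b2 = 42.309665
tip radii: r_a1 = 96.558000, r_a2 = 49.126000
no profile shift: α' = α, a' = a
action lengths: √(r_a1²−r_b1²) = 43.535727, √(r_a2²−r_b2²) = 24.965098
base pitch p_b = π·m·cos α = 9.845906
CR = (43.535727 + 24.965098 − 138.908000·sin 22.32500°)/9.845906 = 1.598152
contact ratio ≈ 1.5982

1.5982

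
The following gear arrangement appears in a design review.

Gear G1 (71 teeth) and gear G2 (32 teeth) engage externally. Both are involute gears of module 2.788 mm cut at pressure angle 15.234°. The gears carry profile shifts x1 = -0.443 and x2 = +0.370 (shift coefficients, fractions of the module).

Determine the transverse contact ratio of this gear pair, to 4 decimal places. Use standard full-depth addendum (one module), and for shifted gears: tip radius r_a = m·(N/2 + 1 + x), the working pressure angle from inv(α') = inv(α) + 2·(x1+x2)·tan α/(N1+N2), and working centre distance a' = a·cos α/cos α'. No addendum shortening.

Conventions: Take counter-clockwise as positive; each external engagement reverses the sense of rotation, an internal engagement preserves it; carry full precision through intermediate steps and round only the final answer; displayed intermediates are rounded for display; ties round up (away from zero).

1.9717

single-mesh involute tooth geometry (71T engaging 32T at module 2.788)
base radii: r_b1 = 95.496127, r_b2 = 43.040508
tip radii: r_a1 = 100.526916, r_a2 = 48.427560
inv(α') = inv(15.234°) + 2·(-0.443+0.370)·tan α/(71+32) = 0.00606182  ⇒  α' = 14.92944°
a' = a·cos α / cos α' = 143.5820·cos 15.234°/cos 14.92944° = 143.376477
action lengths: √(r_a1²−r_b1²) = 31.403035, √(r_a2²−r_b2²) = 22.197821
base pitch p_b = π·m·cos α = 8.450984
CR = (31.403035 + 22.197821 − 143.376477·sin 14.92944°)/8.450984 = 1.971707
contact ratio ≈ 1.9717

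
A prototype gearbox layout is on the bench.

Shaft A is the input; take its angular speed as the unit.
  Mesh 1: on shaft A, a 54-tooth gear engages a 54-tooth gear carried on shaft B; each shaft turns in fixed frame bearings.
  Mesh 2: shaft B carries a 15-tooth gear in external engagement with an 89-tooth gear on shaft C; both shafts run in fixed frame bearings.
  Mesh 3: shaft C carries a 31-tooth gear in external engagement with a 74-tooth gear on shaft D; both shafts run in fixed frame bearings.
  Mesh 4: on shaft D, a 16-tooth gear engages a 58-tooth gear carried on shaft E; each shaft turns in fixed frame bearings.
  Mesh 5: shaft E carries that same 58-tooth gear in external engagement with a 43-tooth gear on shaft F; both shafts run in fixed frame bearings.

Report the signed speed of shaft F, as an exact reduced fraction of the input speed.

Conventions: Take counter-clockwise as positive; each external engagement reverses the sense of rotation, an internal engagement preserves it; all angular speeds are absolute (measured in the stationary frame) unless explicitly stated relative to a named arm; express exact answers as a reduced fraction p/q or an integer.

-3720/141599

5-mesh fixed-axis compound train (all bearings frame-fixed)
mesh 1 [54T→54T]: |ω|/ω_in = 1×54/54 = 1, sense flips to −
mesh 2 [15T→89T]: |ω|/ω_in = 1×15/89 = 15/89, sense flips to +
mesh 3 [31T→74T]: |ω|/ω_in = (15/89)×31/74 = 465/6586, sense flips to −
mesh 4 [16T→58T]: |ω|/ω_in = (465/6586)×16/58 = 1860/95497, sense flips to +
mesh 5 [58T→43T]: |ω|/ω_in = (1860/95497)×58/43 = 3720/141599, sense flips to −
signed output speed (× input speed) = -3720/141599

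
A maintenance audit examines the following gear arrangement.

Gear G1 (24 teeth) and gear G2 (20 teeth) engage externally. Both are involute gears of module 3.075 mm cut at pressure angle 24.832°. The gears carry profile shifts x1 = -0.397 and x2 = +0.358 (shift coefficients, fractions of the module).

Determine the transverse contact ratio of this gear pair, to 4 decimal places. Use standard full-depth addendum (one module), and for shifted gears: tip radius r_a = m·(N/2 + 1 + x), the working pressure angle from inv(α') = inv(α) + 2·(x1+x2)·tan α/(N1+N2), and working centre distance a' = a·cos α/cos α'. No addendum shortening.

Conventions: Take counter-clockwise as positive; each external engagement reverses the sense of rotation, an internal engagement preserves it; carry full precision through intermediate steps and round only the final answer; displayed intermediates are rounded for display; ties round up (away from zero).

class = single-mesh tooth geometry [involute pair 24T × 20T, m = 3.075]
base radii: r_b1 = 33.488339, r_b2 = 27.906949
tip radii: r_a1 = 38.754225, r_a2 = 34.925850
inv(α') = inv(24.832°) + 2·(-0.397+0.358)·tan α/(24+20) = 0.02852232  ⇒  α' = 24.61026°
a' = a·cos α / cos α' = 67.6500·cos 24.832°/cos 24.61026° = 67.529572
action lengths: √(r_a1²−r_b1²) = 19.504386, √(r_a2²−r_b2²) = 21.000409
base pitch p_b = π·m·cos α = 8.767227
CR = (19.504386 + 21.000409 − 67.529572·sin 24.61026°)/8.767227 = 1.412366
contact ratio ≈ 1.4124

1.4124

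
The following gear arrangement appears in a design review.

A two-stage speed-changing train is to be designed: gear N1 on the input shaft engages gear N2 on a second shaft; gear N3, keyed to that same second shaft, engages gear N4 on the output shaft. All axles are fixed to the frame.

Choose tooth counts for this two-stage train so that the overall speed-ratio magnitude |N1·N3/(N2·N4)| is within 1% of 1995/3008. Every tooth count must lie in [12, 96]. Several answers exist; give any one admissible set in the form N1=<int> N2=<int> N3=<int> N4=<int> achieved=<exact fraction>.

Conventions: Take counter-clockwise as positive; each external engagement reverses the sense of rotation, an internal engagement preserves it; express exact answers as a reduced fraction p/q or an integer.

N1=21 N2=32 N3=95 N4=94 achieved=1995/3008

topology: fixed-axis compound train — 2 stages, target 1995/3008
target = 1995/3008 in lowest terms: an exact hit needs N1·N3 = k·1995 and N2·N4 = k·3008 for one integer k, every count in [12, 96]; additionally prefer no 1:1 stage (N1 ≠ N2, N3 ≠ N4)
k = 1: N1·N3 = 1995 = 21·95, N2·N4 = 3008 = 32·94
achieved = 21·95/(32·94) = 1995/3008; |achieved − target| = 0 ≤ 399/60160 ✓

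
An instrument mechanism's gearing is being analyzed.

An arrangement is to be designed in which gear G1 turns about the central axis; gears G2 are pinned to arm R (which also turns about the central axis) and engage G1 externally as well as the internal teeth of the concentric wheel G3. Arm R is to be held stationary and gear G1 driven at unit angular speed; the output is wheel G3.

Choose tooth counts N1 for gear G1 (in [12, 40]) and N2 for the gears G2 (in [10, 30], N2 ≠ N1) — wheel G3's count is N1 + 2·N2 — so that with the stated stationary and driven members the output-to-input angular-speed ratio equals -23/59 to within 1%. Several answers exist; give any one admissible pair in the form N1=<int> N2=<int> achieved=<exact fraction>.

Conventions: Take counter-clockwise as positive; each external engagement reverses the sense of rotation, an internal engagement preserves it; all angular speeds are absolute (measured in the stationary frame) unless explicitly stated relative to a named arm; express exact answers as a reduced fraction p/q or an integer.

planetary set to be sized for -23/59 (Willis relation)
Willis with ω_arm = 0: ω_ring/ω_sun = −N1/N3; set equal to -23/59  ⇒  N3/N1 = −1/(-23/59) = 59/23
N3 = N1 + 2·N2  ⇒  N2/N1 = (N3/N1 − 1)/2 = (59/23 − 1)/2 = 18/23
smallest multiple with N1 ≥ 12 and N2 ≥ 10: k = 1  ⇒  N1 = 1·23 = 23, N2 = 1·18 = 18 (N1 ≤ 40, N2 ≤ 30, N2 ≠ N1 ✓), N3 = 23 + 2·18 = 59
check: −N1/N3 with N1 = 23, N3 = 59 gives -23/59; |achieved − target| = 0 ≤ 23/5900 ✓

N1=23 N2=18 achieved=-23/59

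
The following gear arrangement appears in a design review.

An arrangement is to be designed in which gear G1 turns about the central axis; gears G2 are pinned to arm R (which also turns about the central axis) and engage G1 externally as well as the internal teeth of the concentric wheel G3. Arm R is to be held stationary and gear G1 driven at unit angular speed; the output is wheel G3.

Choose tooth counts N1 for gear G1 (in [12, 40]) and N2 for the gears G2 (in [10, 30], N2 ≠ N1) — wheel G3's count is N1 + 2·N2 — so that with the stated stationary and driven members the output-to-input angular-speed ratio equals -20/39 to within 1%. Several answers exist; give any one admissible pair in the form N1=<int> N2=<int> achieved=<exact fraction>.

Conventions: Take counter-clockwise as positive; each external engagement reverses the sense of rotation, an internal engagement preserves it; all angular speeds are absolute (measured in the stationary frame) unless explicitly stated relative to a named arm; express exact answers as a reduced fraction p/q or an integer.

N1=40 N2=19 achieved=-20/39

design class (target -20/39): planetary set
Willis with ω_arm = 0: ω_ring/ω_sun = −N1/N3; set equal to -20/39  ⇒  N3/N1 = −1/(-20/39) = 39/20
N3 = N1 + 2·N2  ⇒  N2/N1 = (N3/N1 − 1)/2 = (39/20 − 1)/2 = 19/40
smallest multiple with N1 ≥ 12 and N2 ≥ 10: k = 1  ⇒  N1 = 1·40 = 40, N2 = 1·19 = 19 (N1 ≤ 40, N2 ≤ 30, N2 ≠ N1 ✓), N3 = 40 + 2·19 = 78
check: −N1/N3 with N1 = 40, N3 = 78 gives -20/39; |achieved − target| = 0 ≤ 1/195 ✓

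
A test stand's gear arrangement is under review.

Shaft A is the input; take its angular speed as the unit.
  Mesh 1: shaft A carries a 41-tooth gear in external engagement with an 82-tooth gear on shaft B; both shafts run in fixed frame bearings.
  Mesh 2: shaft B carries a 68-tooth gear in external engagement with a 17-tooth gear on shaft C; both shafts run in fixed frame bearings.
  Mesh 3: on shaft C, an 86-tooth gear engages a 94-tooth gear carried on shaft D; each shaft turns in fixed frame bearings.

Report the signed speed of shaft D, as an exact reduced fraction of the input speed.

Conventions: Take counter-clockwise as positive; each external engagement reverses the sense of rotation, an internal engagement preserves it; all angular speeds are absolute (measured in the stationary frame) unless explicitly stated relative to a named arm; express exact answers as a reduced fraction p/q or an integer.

-86/47

3-mesh fixed-axis compound train (all bearings frame-fixed)
mesh 1 [41T→82T]: |ω|/ω_in = 1×41/82 = 1/2, sense flips to −
mesh 2 [68T→17T]: |ω|/ω_in = (1/2)×68/17 = 2, sense flips to +
mesh 3 [86T→94T]: |ω|/ω_in = 2×86/94 = 86/47, sense flips to −
signed output speed (× input speed) = -86/47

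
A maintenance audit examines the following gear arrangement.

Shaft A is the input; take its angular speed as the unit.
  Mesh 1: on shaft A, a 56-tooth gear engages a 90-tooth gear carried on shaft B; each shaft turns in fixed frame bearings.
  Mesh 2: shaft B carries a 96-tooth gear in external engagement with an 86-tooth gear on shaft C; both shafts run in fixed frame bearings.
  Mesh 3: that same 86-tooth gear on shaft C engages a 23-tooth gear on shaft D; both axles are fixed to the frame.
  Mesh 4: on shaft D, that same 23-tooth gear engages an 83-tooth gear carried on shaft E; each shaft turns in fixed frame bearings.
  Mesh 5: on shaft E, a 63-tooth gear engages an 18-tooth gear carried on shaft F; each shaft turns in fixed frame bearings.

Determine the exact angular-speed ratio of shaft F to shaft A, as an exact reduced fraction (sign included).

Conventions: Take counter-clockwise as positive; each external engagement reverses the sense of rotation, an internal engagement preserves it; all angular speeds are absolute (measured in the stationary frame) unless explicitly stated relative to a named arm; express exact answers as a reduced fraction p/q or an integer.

-3136/1245

class = fixed-axis compound train [5 meshes; 5 ratios multiply, 5 sense flips]
mesh 1 [56T→90T]: running ratio 28/45, sense −
mesh 2 [96T→86T]: running ratio 448/645, sense +
mesh 3 [86T→23T]: running ratio 896/345, sense −
mesh 4 [23T→83T]: running ratio 896/1245, sense +
mesh 5 [63T→18T]: running ratio 3136/1245, sense −
ω_out/ω_in = -3136/1245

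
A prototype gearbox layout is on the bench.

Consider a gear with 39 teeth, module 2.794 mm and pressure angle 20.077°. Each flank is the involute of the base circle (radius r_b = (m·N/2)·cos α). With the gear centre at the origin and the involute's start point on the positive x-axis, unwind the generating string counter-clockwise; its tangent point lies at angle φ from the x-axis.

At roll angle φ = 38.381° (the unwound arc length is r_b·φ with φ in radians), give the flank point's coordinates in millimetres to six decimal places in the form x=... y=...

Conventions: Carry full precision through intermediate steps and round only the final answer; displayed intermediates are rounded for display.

x=61.397233 y=4.900934

class = single-mesh tooth geometry [base-circle involute, m = 2.794, 39T]
pitch radius r_p = m·N/2 = 2.794·39/2 = 54.483000
base radius r_b = r_p·cos α = 54.483000·cos 20.077° = 51.172184
roll angle φ = 38.381° = 0.66987482 rad
x = r_b·(cos φ + φ·sin φ) = 61.397233
y = r_b·(sin φ − φ·cos φ) = 4.900934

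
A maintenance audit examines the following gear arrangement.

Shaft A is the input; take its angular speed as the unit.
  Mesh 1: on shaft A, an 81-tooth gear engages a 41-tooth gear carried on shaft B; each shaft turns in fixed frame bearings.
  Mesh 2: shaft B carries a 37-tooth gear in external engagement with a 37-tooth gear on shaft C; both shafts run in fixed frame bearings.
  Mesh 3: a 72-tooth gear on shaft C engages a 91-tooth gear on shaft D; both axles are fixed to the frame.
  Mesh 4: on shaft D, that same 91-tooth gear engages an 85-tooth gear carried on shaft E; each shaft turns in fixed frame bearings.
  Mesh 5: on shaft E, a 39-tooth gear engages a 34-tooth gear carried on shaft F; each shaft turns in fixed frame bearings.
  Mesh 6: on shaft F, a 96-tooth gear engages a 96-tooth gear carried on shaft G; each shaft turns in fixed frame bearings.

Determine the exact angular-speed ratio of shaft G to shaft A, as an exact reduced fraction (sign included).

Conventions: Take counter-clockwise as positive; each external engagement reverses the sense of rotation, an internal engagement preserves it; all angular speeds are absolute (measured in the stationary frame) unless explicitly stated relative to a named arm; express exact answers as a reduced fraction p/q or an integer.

class = fixed-axis compound train [6 meshes; 6 ratios multiply, 6 sense flips]
mesh 1 [81T→41T]: running ratio 81/41, sense −
mesh 2 [37T→37T]: running ratio 81/41, sense +
mesh 3 [72T→91T]: running ratio 5832/3731, sense −
mesh 4 [91T→85T]: running ratio 5832/3485, sense +
mesh 5 [39T→34T]: running ratio 113724/59245, sense −
mesh 6 [96T→96T]: running ratio 113724/59245, sense +
ω_out/ω_in = 113724/59245

113724/59245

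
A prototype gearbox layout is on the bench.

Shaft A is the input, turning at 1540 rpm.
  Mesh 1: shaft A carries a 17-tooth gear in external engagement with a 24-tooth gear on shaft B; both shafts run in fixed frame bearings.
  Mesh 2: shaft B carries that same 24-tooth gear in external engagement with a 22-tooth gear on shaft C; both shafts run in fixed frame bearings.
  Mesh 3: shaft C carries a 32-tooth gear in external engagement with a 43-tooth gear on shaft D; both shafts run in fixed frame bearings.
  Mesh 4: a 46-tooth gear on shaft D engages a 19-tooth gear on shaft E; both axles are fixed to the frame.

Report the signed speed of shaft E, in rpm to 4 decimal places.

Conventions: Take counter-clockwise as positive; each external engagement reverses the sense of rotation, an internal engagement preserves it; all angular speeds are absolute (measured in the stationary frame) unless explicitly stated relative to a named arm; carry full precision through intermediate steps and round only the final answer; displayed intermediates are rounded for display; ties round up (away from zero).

+2144.0392 rpm

topology: fixed-axis compound train — 4 meshes, A→E
mesh 1 [17T→24T]: ω = 1540.0000×17/24 = 1090.8333 rpm, sense flips to −
mesh 2 [24T→22T]: ω = 1090.8333×24/22 = 1190.0000 rpm, sense flips to +
mesh 3 [32T→43T]: ω = 1190.0000×32/43 = 885.5814 rpm, sense flips to −
mesh 4 [46T→19T]: ω = 885.5814×46/19 = 2144.0392 rpm, sense flips to +
signed output speed = +2144.0392 rpm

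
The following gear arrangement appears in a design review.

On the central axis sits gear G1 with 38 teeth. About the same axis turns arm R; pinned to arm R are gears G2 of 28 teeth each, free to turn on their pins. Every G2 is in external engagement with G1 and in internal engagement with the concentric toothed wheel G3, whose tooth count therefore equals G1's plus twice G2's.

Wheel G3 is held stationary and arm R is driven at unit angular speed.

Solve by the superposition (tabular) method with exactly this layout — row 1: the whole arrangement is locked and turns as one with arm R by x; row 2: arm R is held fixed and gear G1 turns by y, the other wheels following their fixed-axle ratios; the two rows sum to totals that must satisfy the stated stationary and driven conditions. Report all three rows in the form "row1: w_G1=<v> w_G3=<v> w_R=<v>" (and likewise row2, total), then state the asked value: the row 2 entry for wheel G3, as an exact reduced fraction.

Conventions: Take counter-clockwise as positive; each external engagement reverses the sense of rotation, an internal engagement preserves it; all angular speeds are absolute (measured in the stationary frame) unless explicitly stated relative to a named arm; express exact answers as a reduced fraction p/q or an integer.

planetary set (38T centre, 28T on arm, 94T internal) — Willis relation
row 1 — lock + rotate with arm: ω_sun = ω_ring = ω_arm = x
row 2 (arm held, sun turns y): ω_ring = −(38/94)·y, ω_arm = 0
boundary: total ω_ring = x − (38/94)·y = 0 and total ω_arm = x = 1  ⇒  y = 47/19, x = 1
row 2 ring = −(38/94)·47/19 = -1
totals (row 1 + row 2): sun 1 + 47/19 = 66/19, ring 1 + (-1) = 0, arm 1 + 0 = 1
asked cell (row2, ring) = -1

row1: w_G1=1 w_G3=1 w_R=1
row2: w_G1=47/19 w_G3=-1 w_R=0
total: w_G1=66/19 w_G3=0 w_R=1
asked value: -1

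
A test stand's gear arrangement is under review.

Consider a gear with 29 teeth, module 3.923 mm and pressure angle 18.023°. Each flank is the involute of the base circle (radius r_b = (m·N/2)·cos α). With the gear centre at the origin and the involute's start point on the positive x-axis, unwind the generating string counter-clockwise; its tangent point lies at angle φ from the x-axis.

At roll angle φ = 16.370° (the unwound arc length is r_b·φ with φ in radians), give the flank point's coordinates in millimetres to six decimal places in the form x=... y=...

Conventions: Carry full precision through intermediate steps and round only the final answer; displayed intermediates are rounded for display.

class = single-mesh tooth geometry [base-circle involute, m = 3.923, 29T]
pitch radius r_p = m·N/2 = 3.923·29/2 = 56.883500
base radius r_b = r_p·cos α = 56.883500·cos 18.023° = 54.092363
roll angle φ = 16.370° = 0.28571040 rad
x = r_b·(cos φ + φ·sin φ) = 56.255302
y = r_b·(sin φ − φ·cos φ) = 0.417103

x=56.255302 y=0.417103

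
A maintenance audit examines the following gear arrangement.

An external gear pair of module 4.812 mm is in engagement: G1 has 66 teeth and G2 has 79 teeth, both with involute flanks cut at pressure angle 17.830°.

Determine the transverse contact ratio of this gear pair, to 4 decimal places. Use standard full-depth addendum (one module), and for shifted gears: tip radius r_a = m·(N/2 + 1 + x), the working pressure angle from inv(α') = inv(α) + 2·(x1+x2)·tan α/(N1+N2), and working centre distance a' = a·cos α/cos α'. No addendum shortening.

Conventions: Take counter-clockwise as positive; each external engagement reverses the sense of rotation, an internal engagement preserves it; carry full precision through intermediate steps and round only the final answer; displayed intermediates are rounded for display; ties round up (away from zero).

1.9552

recognized (one external pair, fixed centres): single-mesh tooth geometry, m = 4.812, N1 = 66, N2 = 79
base radii: r_b1 = 151.168901, r_b2 = 180.944594
tip radii: r_a1 = 163.608000, r_a2 = 194.886000
no profile shift: α' = α, a' = a
action lengths: √(r_a1²−r_b1²) = 62.574284, √(r_a2²−r_b2²) = 72.385129
base pitch p_b = π·m·cos α = 14.391246
CR = (62.574284 + 72.385129 − 348.870000·sin 17.83000°)/14.391246 = 1.955187
contact ratio ≈ 1.9552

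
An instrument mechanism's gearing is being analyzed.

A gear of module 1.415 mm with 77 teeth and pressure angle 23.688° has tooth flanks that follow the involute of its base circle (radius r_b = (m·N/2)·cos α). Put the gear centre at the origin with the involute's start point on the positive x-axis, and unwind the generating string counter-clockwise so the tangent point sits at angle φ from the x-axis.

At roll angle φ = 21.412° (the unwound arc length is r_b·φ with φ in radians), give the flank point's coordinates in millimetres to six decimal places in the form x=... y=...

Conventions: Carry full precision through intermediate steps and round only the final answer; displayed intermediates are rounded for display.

recognized (one wheel, involute flank): single-mesh tooth geometry, m = 1.415, N = 77
pitch radius r_p = m·N/2 = 1.415·77/2 = 54.477500
base radius r_b = r_p·cos α = 54.477500·cos 23.688° = 49.887594
roll angle φ = 21.412° = 0.37370990 rad
x = r_b·(cos φ + φ·sin φ) = 53.250532
y = r_b·(sin φ − φ·cos φ) = 0.855850

x=53.250532 y=0.855850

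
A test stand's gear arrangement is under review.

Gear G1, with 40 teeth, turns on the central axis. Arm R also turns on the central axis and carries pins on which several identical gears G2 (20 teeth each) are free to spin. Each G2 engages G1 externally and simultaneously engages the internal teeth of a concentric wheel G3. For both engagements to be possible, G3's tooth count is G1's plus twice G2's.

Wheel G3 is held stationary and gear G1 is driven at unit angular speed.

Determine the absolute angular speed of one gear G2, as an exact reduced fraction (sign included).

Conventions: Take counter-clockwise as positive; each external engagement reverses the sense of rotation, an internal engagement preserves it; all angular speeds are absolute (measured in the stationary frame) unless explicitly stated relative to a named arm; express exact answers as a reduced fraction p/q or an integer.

-1

topology: planetary set — G1 40T / G2 20T / G3 80T, arm = carrier (Willis)
ring teeth: 40 + 2·20 = 80
40(ω_sun−ω_arm) = −80(ω_ring−ω_arm),  ω_ring = 0, ω_sun = 1
40(1−ω_arm) = −80(0−ω_arm)  ⇒  120·ω_arm = 40  ⇒  ω_arm = 1/3
sun–planet mesh: 40·(1−1/3) = −20·(ω_p−ω_arm)  ⇒  ω_p−ω_arm = -4/3
ω_p = 1/3 − 4/3 = -1
exact speed ratio = -1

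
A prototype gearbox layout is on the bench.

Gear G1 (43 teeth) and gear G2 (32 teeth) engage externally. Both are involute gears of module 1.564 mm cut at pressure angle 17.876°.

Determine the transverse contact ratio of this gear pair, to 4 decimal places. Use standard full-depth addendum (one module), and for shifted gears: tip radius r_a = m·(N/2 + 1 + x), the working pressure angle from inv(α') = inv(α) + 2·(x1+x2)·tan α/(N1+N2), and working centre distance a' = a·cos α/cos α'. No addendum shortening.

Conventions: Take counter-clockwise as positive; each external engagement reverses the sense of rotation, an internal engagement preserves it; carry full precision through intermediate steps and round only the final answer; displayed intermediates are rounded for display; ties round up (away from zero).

1.8074

single-mesh involute tooth geometry (43T engaging 32T at module 1.564)
base radii: r_b1 = 32.002640, r_b2 = 23.815918
tip radii: r_a1 = 35.190000, r_a2 = 26.588000
no profile shift: α' = α, a' = a
action lengths: √(r_a1²−r_b1²) = 14.634451, √(r_a2²−r_b2²) = 11.820482
base pitch p_b = π·m·cos α = 4.676245
CR = (14.634451 + 11.820482 − 58.650000·sin 17.87600°)/4.676245 = 1.807400
contact ratio ≈ 1.8074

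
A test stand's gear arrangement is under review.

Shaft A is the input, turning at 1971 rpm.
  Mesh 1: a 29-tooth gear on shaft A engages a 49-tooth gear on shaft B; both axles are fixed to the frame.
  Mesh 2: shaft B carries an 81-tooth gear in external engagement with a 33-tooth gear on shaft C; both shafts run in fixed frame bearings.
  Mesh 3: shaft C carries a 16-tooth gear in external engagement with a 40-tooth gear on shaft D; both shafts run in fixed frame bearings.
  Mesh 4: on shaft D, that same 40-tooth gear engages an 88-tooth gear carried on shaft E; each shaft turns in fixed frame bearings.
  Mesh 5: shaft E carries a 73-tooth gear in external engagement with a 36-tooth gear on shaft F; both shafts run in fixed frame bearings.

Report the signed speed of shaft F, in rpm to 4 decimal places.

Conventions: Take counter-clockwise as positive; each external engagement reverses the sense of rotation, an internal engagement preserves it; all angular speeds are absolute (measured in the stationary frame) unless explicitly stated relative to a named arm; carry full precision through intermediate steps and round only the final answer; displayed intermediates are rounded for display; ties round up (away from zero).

-1055.6435 rpm

class = fixed-axis compound train [5 meshes; 5 ratios multiply, 5 sense flips]
mesh 1 [29T→49T]: ω = 1971.0000×29/49 = 1166.5102 rpm, sense flips to −
mesh 2 [81T→33T]: ω = 1166.5102×81/33 = 2863.2523 rpm, sense flips to +
mesh 3 [16T→40T]: ω = 2863.2523×16/40 = 1145.3009 rpm, sense flips to −
mesh 4 [40T→88T]: ω = 1145.3009×40/88 = 520.5913 rpm, sense flips to +
mesh 5 [73T→36T]: ω = 520.5913×73/36 = 1055.6435 rpm, sense flips to −
signed output speed = -1055.6435 rpm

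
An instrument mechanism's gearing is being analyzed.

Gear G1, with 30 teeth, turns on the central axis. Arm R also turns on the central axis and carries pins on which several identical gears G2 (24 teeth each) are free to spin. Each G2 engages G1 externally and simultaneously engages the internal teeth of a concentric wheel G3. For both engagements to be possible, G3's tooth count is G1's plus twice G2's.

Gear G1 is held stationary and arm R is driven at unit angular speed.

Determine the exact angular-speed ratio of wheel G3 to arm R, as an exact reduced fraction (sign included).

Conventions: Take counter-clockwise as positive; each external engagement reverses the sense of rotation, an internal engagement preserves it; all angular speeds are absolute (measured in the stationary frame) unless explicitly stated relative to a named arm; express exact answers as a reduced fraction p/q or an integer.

class = planetary set [G3 = 30+2·24 = 78; Willis about the carrier]
ring teeth: 30 + 2·24 = 78
30(ω_sun−ω_arm) = −78(ω_ring−ω_arm),  ω_sun = 0, ω_arm = 1
ω_ring = 1 − (30/78)(0−1) = 18/13
ω_out/ω_in = 18/13

18/13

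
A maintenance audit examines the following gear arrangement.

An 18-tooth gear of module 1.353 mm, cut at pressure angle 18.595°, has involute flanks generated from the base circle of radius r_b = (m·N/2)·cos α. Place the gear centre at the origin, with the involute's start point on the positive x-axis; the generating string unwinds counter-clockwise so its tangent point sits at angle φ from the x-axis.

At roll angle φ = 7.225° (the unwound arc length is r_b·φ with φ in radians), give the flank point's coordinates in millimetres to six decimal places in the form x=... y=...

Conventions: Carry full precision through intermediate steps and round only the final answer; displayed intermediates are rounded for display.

x=11.632711 y=0.007702

single-mesh involute tooth geometry (18T wheel at module 1.353)
pitch radius r_p = m·N/2 = 1.353·18/2 = 12.177000
base radius r_b = r_p·cos α = 12.177000·cos 18.595° = 11.541315
roll angle φ = 7.225° = 0.12610004 rad
x = r_b·(cos φ + φ·sin φ) = 11.632711
y = r_b·(sin φ − φ·cos φ) = 0.007702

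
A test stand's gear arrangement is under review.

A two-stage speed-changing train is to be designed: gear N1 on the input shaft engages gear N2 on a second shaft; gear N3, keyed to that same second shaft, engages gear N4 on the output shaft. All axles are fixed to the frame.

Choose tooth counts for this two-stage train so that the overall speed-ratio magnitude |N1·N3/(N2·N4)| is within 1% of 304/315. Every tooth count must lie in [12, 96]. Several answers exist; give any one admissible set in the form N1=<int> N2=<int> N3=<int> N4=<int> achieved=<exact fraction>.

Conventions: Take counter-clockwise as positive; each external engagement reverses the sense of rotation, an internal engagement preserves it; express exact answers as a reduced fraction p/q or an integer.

N1=16 N2=15 N3=19 N4=21 achieved=304/315

2-stage fixed-axis compound train for ratio 304/315
target = 304/315 in lowest terms: an exact hit needs N1·N3 = k·304 and N2·N4 = k·315 for one integer k, every count in [12, 96]; additionally prefer no 1:1 stage (N1 ≠ N2, N3 ≠ N4)
k = 1: N1·N3 = 304 = 16·19, N2·N4 = 315 = 15·21
achieved = 16·19/(15·21) = 304/315; |achieved − target| = 0 ≤ 76/7875 ✓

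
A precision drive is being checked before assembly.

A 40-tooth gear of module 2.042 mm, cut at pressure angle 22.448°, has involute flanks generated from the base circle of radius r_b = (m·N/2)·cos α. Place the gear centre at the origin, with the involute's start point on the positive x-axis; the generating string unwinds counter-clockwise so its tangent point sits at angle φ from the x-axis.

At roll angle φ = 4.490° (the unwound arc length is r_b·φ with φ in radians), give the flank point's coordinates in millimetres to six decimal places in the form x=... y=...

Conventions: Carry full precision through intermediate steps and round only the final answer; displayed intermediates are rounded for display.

topology: single-mesh involute geometry — m = 2.042, N = 40
pitch radius r_p = m·N/2 = 2.042·40/2 = 40.840000
base radius r_b = r_p·cos α = 40.840000·cos 22.448° = 37.745409
roll angle φ = 4.490° = 0.07836528 rad
x = r_b·(cos φ + φ·sin φ) = 37.861130
y = r_b·(sin φ − φ·cos φ) = 0.006051

x=37.861130 y=0.006051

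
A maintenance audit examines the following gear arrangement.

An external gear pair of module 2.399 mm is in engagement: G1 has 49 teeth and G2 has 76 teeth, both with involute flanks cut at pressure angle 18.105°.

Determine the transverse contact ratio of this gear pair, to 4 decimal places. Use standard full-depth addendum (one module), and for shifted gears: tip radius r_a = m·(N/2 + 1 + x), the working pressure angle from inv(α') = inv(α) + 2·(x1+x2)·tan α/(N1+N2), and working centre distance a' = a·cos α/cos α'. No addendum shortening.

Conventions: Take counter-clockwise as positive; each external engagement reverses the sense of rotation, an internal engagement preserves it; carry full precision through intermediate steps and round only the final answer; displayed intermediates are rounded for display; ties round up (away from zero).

class = single-mesh tooth geometry [involute pair 49T × 76T, m = 2.399]
base radii: r_b1 = 55.865444, r_b2 = 86.648443
tip radii: r_a1 = 61.174500, r_a2 = 93.561000
no profile shift: α' = α, a' = a
action lengths: √(r_a1²−r_b1²) = 24.927327, √(r_a2²−r_b2²) = 35.294589
base pitch p_b = π·m·cos α = 7.163529
CR = (24.927327 + 35.294589 − 149.937500·sin 18.10500°)/7.163529 = 1.902335
contact ratio ≈ 1.9023

1.9023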